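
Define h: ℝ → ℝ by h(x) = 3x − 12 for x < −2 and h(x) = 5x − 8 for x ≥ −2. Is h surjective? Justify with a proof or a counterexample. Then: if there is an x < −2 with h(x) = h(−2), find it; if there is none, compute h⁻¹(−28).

-16/3

Both pieces are strictly increasing (slopes 3 and 5), so each is injective on its own interval.
The left piece maps (−∞, −2) onto (−∞, −18); the right piece maps [−2, ∞) onto [−18, ∞).
These images together cover ℝ, so h is surjective.
Because the two images are disjoint, no x < −2 has h(x) = h(−2), so we compute h⁻¹(−28): −28 lies in (−∞, −18), so solve 3x − 12 = −28: x = (−28 + 12)/3 = −16/3.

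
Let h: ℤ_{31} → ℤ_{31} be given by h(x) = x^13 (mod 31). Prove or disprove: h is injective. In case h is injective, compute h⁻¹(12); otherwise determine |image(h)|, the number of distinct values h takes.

24

Since 31 is prime, the nonzero elements of ℤ_{31} form a cyclic group of order 30.
As gcd(13, 30) = 1, raising to the 13th power is a bijection on this group: if s^13 ≡ t^13 then (st^{−1})^13 = 1, and the only element of order dividing gcd(13, 30) = 1 is 1, so s = t.
With h(0) = 0 this makes h injective on all of ℤ_{31}, hence bijective (finite equal-size domain and codomain). In particular h is injective.
Since h is injective, we find the preimage of 12. The inverse of x ↦ x^13 on (ℤ_{31})^× is x ↦ x^7, because 13·7 = 91 = 3·30 + 1 ≡ 1 (mod 30) and x^{30} = 1 for x ≠ 0 (Fermat). So h⁻¹(12) = 12^7 mod 31.
Repeated squaring mod 31: 12^1 ≡ 12, 12^2 ≡ 12² = 144 ≡ 20, 12^4 ≡ 20² = 400 ≡ 28. Since 7 = 4 + 2 + 1, 12^7 ≡ 28·20·12: 28·20 = 560 ≡ 2, then 2·12 = 24. So 12^7 ≡ 24 (mod 31).
Hence h⁻¹(12) = 24.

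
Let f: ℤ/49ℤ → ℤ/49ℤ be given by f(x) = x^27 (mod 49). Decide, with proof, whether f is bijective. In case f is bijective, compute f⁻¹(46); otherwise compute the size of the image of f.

f(3): Repeated squaring mod 49: 3^1 ≡ 3, 3^2 ≡ 3² = 9, 3^4 ≡ 9² = 81 ≡ 32, 3^8 ≡ 32² = 1024 ≡ 44, 3^16 ≡ 44² = 1936 ≡ 25. Since 27 = 16 + 8 + 2 + 1, 3^27 ≡ 25·44·9·3: 25·44 = 1100 ≡ 22, then 22·9 = 198 ≡ 2, then 2·3 = 6. So 3^27 ≡ 6 (mod 49).
f(5): Repeated squaring mod 49: 5^1 ≡ 5, 5^2 ≡ 5² = 25, 5^4 ≡ 25² = 625 ≡ 37, 5^8 ≡ 37² = 1369 ≡ 46, 5^16 ≡ 46² = 2116 ≡ 9. Since 27 = 16 + 8 + 2 + 1, 5^27 ≡ 9·46·25·5: 9·46 = 414 ≡ 22, then 22·25 = 550 ≡ 11, then 11·5 = 55 ≡ 6. So 5^27 ≡ 6 (mod 49).
So f(3) = f(5) = 6 while 3 ≠ 5, so f is not injective, hence not bijective.
Since f is not bijective, we determine |image(f)|. Computing x^27 mod 49 for each x (by repeated squaring, reducing mod 49 at every step), the values f(0), f(1), …, f(48) are: 0, 1, 15, 6, 29, 6, 41, 0, 43, 36, 41, 15, 27, 34, 0, 36, 8, 27, 1, 48, 27, 0, 29, 29, 13, 36, 20, 20, 0, 22, 1, 48, 22, 41, 13, 0, 15, 22, 34, 8, 13, 6, 0, 8, 43, 20, 43, 34, 48.
The distinct values are {0, 1, 6, 8, 13, 15, 20, 22, 27, 29, 34, 36, 41, 43, 48}; there are 15 of them.

15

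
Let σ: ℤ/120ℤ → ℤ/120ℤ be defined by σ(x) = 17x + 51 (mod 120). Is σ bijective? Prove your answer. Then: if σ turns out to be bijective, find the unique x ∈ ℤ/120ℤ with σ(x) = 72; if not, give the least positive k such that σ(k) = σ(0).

Recall: injectivity means: for all u, v in the domain, σ(u) = σ(v) implies u = v.
Suppose σ(u) = σ(v) in ℤ/120ℤ. Then 17u + 51 ≡ 17v + 51 (mod 120), so 17(u − v) ≡ 0 (mod 120).
Since gcd(17, 120) = 1, 17 is invertible modulo 120, therefore u − v ≡ 0 (mod 120), i.e. u = v.
We now compute 17⁻¹ mod 120 explicitly. Euclid's algorithm: 120 = 7·17 + 1; back-substituting gives 1 = 113·17 − 16·120, so 17⁻¹ ≡ 113 (mod 120).
Then y ↦ 113(y − 51) is a two-sided inverse to σ, so every y ∈ ℤ/120ℤ has a preimage.
Hence σ is bijective.
Since σ is bijective, we compute σ⁻¹(72): solve 17x + 51 ≡ 72 (mod 120), i.e. 17x ≡ 21 (mod 120).
Multiplying by 17⁻¹ = 113 gives x ≡ 113·21 = 2373 = 19·120 + 93 ≡ 93 (mod 120).
Check: σ(93) = 17·93 + 51 = 1632 = 13·120 + 72 ≡ 72 (mod 120).

93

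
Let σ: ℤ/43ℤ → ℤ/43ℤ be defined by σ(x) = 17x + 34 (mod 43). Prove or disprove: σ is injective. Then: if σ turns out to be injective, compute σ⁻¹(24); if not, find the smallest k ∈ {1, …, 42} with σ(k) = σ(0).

If σ(s) = σ(t), then 17s ≡ 17t (mod 43). Because gcd(17, 43) = 1, we may cancel 17 to get s ≡ t (mod 43).
Therefore σ is injective.
We now compute 17⁻¹ mod 43 explicitly. Euclid's algorithm: 43 = 2·17 + 9, 17 = 1·9 + 8, 9 = 1·8 + 1; back-substituting gives 1 = 38·17 − 15·43, so 17⁻¹ ≡ 38 (mod 43).
Since σ is injective, we find σ⁻¹(24): we need 17x ≡ 24 − 34 ≡ 33 (mod 43). Using 17⁻¹ = 38: x ≡ 38·33 = 1254 = 29·43 + 7, so x = 7.
Check: σ(7) = 17·7 + 34 = 153 = 3·43 + 24 ≡ 24 (mod 43).

7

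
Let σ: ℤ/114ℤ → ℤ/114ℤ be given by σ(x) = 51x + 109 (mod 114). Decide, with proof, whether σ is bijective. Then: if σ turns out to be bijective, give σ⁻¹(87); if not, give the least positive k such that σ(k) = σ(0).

38

We have gcd(51, 114) = 3 > 1. Taking a = 0 and b = 38: σ(0) = 109 and σ(38) = 51·38 + 109 = 2047 ≡ 109 (mod 114).
So σ(0) = σ(38) while 0 ≠ 38, therefore σ is not injective, hence not bijective.
Since σ is not bijective, we find the least positive k with σ(k) = σ(0): this means 51k ≡ 0 (mod 114), i.e. 114 ∣ 51k. Since gcd(51, 114) = 3, dividing through by 3 this holds exactly when 38 ∣ 17k, and as gcd(17, 38) = 1, exactly when 38 ∣ k.
The smallest positive such k is 38.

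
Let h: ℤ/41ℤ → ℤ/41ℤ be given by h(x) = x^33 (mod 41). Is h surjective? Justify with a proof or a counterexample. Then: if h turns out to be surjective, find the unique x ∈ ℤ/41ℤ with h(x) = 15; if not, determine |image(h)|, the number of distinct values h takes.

22

Since 41 is prime, the nonzero elements of ℤ/41ℤ form a cyclic group of order 40.
As gcd(33, 40) = 1, raising to the 33rd power is a bijection on this group: if u^33 ≡ v^33 then (uv^{−1})^33 = 1, and the only element of order dividing gcd(33, 40) = 1 is 1, so u = v.
With h(0) = 0 this makes h injective on all of ℤ/41ℤ, hence bijective (finite equal-size domain and codomain). In particular h is surjective.
Since h is surjective, we find the preimage of 15. The inverse of x ↦ x^33 on (ℤ/41ℤ)^× is x ↦ x^17, because 33·17 = 561 = 14·40 + 1 ≡ 1 (mod 40) and x^{40} = 1 for x ≠ 0 (Fermat). So h⁻¹(15) = 15^17 mod 41.
Repeated squaring mod 41: 15^1 ≡ 15, 15^2 ≡ 15² = 225 ≡ 20, 15^4 ≡ 20² = 400 ≡ 31, 15^8 ≡ 31² = 961 ≡ 18, 15^16 ≡ 18² = 324 ≡ 37. Since 17 = 16 + 1, 15^17 ≡ 37·15: 37·15 = 555 ≡ 22. So 15^17 ≡ 22 (mod 41).
Hence h⁻¹(15) = 22.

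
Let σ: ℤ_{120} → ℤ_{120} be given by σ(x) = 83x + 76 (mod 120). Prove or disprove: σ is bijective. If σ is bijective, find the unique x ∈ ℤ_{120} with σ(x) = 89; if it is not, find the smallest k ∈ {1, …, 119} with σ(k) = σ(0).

71

Recall: σ is injective if σ(a) = σ(b) implies a = b.
If σ(a) = σ(b), then 83a ≡ 83b (mod 120). Because gcd(83, 120) = 1, we may cancel 83 to get a ≡ b (mod 120).
We now compute 83⁻¹ mod 120 explicitly. Euclid's algorithm: 120 = 1·83 + 37, 83 = 2·37 + 9, 37 = 4·9 + 1; back-substituting gives 1 = 107·83 − 74·120, so 83⁻¹ ≡ 107 (mod 120).
For any y ∈ ℤ_{120}, x = 107(y − 76) mod 120 satisfies σ(x) = 83·107(y − 76) + 76 ≡ y (since 83·107 ≡ 1 mod 120). So every y has a preimage.
Thus σ is bijective.
Since σ is bijective, we compute σ⁻¹(89): solve 83x + 76 ≡ 89 (mod 120), i.e. 83x ≡ 13 (mod 120).
Multiplying by 83⁻¹ = 107 gives x ≡ 107·13 = 1391 = 11·120 + 71 ≡ 71 (mod 120).
Check: σ(71) = 83·71 + 76 = 5969 = 49·120 + 89 ≡ 89 (mod 120).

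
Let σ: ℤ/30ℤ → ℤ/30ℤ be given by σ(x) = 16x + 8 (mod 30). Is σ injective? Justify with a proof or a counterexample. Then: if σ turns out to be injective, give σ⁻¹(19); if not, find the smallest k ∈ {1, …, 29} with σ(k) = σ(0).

15

By definition, injectivity means: for all x_1, x_2 in the domain, σ(x_1) = σ(x_2) implies x_1 = x_2.
We have gcd(16, 30) = 2 > 1. Taking x_1 = 0 and x_2 = 15: σ(0) = 8 and σ(15) = 16·15 + 8 = 248 ≡ 8 (mod 30).
So σ(0) = σ(15) while 0 ≠ 15, thus σ is not injective.
Since σ is not injective, we find the least positive k with σ(k) = σ(0): this means 16k ≡ 0 (mod 30), i.e. 30 ∣ 16k. Since gcd(16, 30) = 2, dividing through by 2 this holds exactly when 15 ∣ 8k, and as gcd(8, 15) = 1, exactly when 15 ∣ k.
The smallest positive such k is 15.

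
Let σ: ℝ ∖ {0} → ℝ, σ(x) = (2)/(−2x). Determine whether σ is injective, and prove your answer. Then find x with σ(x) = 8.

Suppose σ(x_1) = σ(x_2). Cross-multiplying: (2)(−2x_2) = (2)(−2x_1).
Expanding both sides and cancelling the symmetric terms leaves 4·(x_1 − x_2) = 0. Since 4 ≠ 0, x_1 = x_2. Therefore σ is injective.
Solving σ(x) = 8: cross-multiplying gives 2 = 8(−2x), which rearranges to 16x = −2, so x = −1/8.

-1/8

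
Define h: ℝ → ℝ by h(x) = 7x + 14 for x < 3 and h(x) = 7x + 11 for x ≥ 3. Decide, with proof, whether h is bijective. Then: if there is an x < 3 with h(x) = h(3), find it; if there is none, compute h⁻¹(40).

18/7

Both pieces are strictly increasing (slopes 7 and 7), so each is injective on its own interval.
The left piece maps (−∞, 3) onto (−∞, 35); the right piece maps [3, ∞) onto [32, ∞).
These images overlap. In particular h(3) = 32 (right piece), and solving 7x + 14 = 32 on the left piece gives x = 18/7 < 3.
So h(18/7) = h(3) with 18/7 ≠ 3, and h is not injective, hence not bijective. This x = 18/7 is the requested value below 3.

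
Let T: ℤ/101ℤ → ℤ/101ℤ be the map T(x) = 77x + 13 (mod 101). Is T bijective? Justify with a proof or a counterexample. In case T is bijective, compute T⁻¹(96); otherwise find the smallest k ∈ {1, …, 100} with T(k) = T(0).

If T(u) = T(v), then 77u ≡ 77v (mod 101). Because gcd(77, 101) = 1, we may cancel 77 to get u ≡ v (mod 101).
We now compute 77⁻¹ mod 101 explicitly. Euclid's algorithm: 101 = 1·77 + 24, 77 = 3·24 + 5, 24 = 4·5 + 4, 5 = 1·4 + 1; back-substituting gives 1 = 21·77 − 16·101, so 77⁻¹ ≡ 21 (mod 101).
Then y ↦ 21(y − 13) is a two-sided inverse to T, so every y ∈ ℤ/101ℤ has a preimage.
Hence T is bijective.
Since T is bijective, we compute T⁻¹(96): solve 77x + 13 ≡ 96 (mod 101), i.e. 77x ≡ 83 (mod 101).
Multiplying by 77⁻¹ = 21 gives x ≡ 21·83 = 1743 = 17·101 + 26 ≡ 26 (mod 101).
Check: T(26) = 77·26 + 13 = 2015 = 19·101 + 96 ≡ 96 (mod 101).

26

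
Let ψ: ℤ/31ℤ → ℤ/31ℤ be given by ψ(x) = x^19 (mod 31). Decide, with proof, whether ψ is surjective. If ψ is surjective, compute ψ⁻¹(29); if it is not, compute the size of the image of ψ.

15

Since 31 is prime, the nonzero elements of ℤ/31ℤ form a cyclic group of order 30.
As gcd(19, 30) = 1, raising to the 19th power is a bijection on this group: if x_1^19 ≡ x_2^19 then (x_1x_2^{−1})^19 = 1, and the only element of order dividing gcd(19, 30) = 1 is 1, so x_1 = x_2.
With ψ(0) = 0 this makes ψ injective on all of ℤ/31ℤ, hence bijective (finite equal-size domain and codomain). In particular ψ is surjective.
Since ψ is surjective, we find the preimage of 29. The inverse of x ↦ x^19 on (ℤ/31ℤ)^× is x ↦ x^19, because 19·19 = 361 = 12·30 + 1 ≡ 1 (mod 30) and x^{30} = 1 for x ≠ 0 (Fermat). So ψ⁻¹(29) = 29^19 mod 31.
Repeated squaring mod 31: 29^1 ≡ 29, 29^2 ≡ 29² = 841 ≡ 4, 29^4 ≡ 4² = 16, 29^8 ≡ 16² = 256 ≡ 8, 29^16 ≡ 8² = 64 ≡ 2. Since 19 = 16 + 2 + 1, 29^19 ≡ 2·4·29: 2·4 = 8, then 8·29 = 232 ≡ 15. So 29^19 ≡ 15 (mod 31).
Hence ψ⁻¹(29) = 15.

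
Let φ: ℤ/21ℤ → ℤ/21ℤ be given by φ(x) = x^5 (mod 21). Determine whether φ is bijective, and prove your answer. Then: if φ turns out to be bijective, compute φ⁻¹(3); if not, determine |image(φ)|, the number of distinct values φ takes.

12

Computing x^5 mod 21 for each x (by repeated squaring, reducing mod 21 at every step), the values φ(0), φ(1), …, φ(20) are: 0, 1, 11, 12, 16, 17, 6, 7, 8, 18, 19, 2, 3, 13, 14, 15, 4, 5, 9, 10, 20.
Every element of ℤ/21ℤ appears exactly once in this list, so φ is a bijection, and in particular bijective.
Since φ is bijective, we read off the preimage of 3 from the same table: φ(12) = 3, so φ⁻¹(3) = 12.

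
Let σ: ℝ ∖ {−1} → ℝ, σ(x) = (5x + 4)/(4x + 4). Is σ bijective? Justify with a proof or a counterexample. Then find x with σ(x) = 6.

If σ(x) = 5/4, cross-multiplying gives 4(5x + 4) = 5(4x + 4), which simplifies to 16 = 20 — false.  So 5/4 has no preimage and σ is not surjective.
So σ is not bijective.
Solving σ(x) = 6: cross-multiplying gives 5x + 4 = 6(4x + 4), which rearranges to −19x = 20, so x = −20/19.

-20/19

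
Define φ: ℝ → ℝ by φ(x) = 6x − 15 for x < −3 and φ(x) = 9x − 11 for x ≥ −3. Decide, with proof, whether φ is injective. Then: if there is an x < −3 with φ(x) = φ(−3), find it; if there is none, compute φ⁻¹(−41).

-23/6

Both pieces are strictly increasing (slopes 6 and 9), so each is injective on its own interval.
The left piece maps (−∞, −3) onto (−∞, −33); the right piece maps [−3, ∞) onto [−38, ∞).
These images overlap. In particular φ(−3) = −38 (right piece), and solving 6x − 15 = −38 on the left piece gives x = −23/6 < −3.
So φ(−23/6) = φ(−3) with −23/6 ≠ −3, and φ is not injective. This x = −23/6 is the requested value below −3.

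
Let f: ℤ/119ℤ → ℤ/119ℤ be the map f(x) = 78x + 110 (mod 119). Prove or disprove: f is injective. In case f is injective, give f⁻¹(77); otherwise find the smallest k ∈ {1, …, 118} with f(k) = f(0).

114

Recall that f is injective if f(a) = f(b) implies a = b.
Suppose f(a) = f(b) in ℤ/119ℤ. Then 78a + 110 ≡ 78b + 110 (mod 119), hence 78(a − b) ≡ 0 (mod 119).
Since gcd(78, 119) = 1, 78 is invertible modulo 119, thus a − b ≡ 0 (mod 119), i.e. a = b.
Hence f is injective.
We now compute 78⁻¹ mod 119 explicitly. Euclid's algorithm: 119 = 1·78 + 41, 78 = 1·41 + 37, 41 = 1·37 + 4, 37 = 9·4 + 1; back-substituting gives 1 = 29·78 − 19·119, so 78⁻¹ ≡ 29 (mod 119).
Since f is injective, we find f⁻¹(77): we need 78x ≡ 77 − 110 ≡ 86 (mod 119). Using 78⁻¹ = 29: x ≡ 29·86 = 2494 = 20·119 + 114, so x = 114.
Check: f(114) = 78·114 + 110 = 9002 = 75·119 + 77 ≡ 77 (mod 119).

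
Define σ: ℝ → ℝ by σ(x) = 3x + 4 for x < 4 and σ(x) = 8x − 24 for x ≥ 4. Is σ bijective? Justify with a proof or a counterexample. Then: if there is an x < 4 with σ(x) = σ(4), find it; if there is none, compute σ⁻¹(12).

Both pieces are strictly increasing (slopes 3 and 8), so each is injective on its own interval.
The left piece maps (−∞, 4) onto (−∞, 16); the right piece maps [4, ∞) onto [8, ∞).
These images overlap. In particular σ(4) = 8 (right piece), and solving 3x + 4 = 8 on the left piece gives x = 4/3 < 4.
So σ(4/3) = σ(4) with 4/3 ≠ 4, and σ is not injective, hence not bijective. This x = 4/3 is the requested value below 4.

4/3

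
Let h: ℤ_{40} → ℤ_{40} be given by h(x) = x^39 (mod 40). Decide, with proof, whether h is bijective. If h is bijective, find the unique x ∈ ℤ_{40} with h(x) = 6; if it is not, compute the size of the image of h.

25

h(0) = 0^39 = 0.
h(10): Repeated squaring mod 40: 10^1 ≡ 10, 10^2 ≡ 10² = 100 ≡ 20, 10^4 ≡ 20² = 400 ≡ 0, 10^8 ≡ 0² = 0, 10^16 ≡ 0² = 0, 10^32 ≡ 0² = 0. Since 39 = 32 + 4 + 2 + 1, 10^39 ≡ 0·0·20·10: 0·0 = 0, then 0·20 = 0, then 0·10 = 0. So 10^39 ≡ 0 (mod 40).
So h(0) = h(10) = 0 while 0 ≠ 10, therefore h is not injective, hence not bijective.
Since h is not bijective, we determine |image(h)|. Computing x^39 mod 40 for each x (by repeated squaring, reducing mod 40 at every step), the values h(0), h(1), …, h(39) are: 0, 1, 8, 27, 24, 5, 16, 23, 32, 9, 0, 11, 8, 37, 24, 15, 16, 33, 32, 19, 0, 21, 8, 7, 24, 25, 16, 3, 32, 29, 0, 31, 8, 17, 24, 35, 16, 13, 32, 39.
The distinct values are {0, 1, 3, 5, 7, 8, 9, 11, 13, 15, 16, 17, 19, 21, 23, 24, 25, 27, 29, 31, 32, 33, 35, 37, 39}; there are 25 of them.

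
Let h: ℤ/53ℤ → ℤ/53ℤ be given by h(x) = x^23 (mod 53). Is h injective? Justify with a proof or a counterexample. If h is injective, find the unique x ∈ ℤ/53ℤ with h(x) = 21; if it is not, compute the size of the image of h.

Since 53 is prime, the nonzero elements of ℤ/53ℤ form a cyclic group of order 52.
As gcd(23, 52) = 1, raising to the 23rd power is a bijection on this group: if x_1^23 ≡ x_2^23 then (x_1x_2^{−1})^23 = 1, and the only element of order dividing gcd(23, 52) = 1 is 1, so x_1 = x_2.
With h(0) = 0 this makes h injective on all of ℤ/53ℤ, hence bijective (finite equal-size domain and codomain). In particular h is injective.
Since h is injective, we find the preimage of 21. The inverse of x ↦ x^23 on (ℤ/53ℤ)^× is x ↦ x^43, because 23·43 = 989 = 19·52 + 1 ≡ 1 (mod 52) and x^{52} = 1 for x ≠ 0 (Fermat). So h⁻¹(21) = 21^43 mod 53.
Repeated squaring mod 53: 21^1 ≡ 21, 21^2 ≡ 21² = 441 ≡ 17, 21^4 ≡ 17² = 289 ≡ 24, 21^8 ≡ 24² = 576 ≡ 46, 21^16 ≡ 46² = 2116 ≡ 49, 21^32 ≡ 49² = 2401 ≡ 16. Since 43 = 32 + 8 + 2 + 1, 21^43 ≡ 16·46·17·21: 16·46 = 736 ≡ 47, then 47·17 = 799 ≡ 4, then 4·21 = 84 ≡ 31. So 21^43 ≡ 31 (mod 53).
Hence h⁻¹(21) = 31.

31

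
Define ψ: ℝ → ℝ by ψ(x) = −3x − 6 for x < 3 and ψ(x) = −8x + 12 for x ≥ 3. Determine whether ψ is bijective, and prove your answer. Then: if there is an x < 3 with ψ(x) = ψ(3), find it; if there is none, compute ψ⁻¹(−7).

Both pieces are strictly decreasing (slopes −3 and −8), so each is injective on its own interval.
The left piece maps (−∞, 3) onto (−15, ∞); the right piece maps [3, ∞) onto (−∞, −12].
These images overlap. In particular ψ(3) = −12 (right piece), and solving −3x − 6 = −12 on the left piece gives x = 2 < 3.
So ψ(2) = ψ(3) with 2 ≠ 3, and ψ is not injective, hence not bijective. This x = 2 is the requested value below 3.

2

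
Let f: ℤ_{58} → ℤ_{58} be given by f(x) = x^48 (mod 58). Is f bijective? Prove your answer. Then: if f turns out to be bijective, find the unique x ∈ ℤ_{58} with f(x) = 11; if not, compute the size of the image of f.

16

f(3): Repeated squaring mod 58: 3^1 ≡ 3, 3^2 ≡ 3² = 9, 3^4 ≡ 9² = 81 ≡ 23, 3^8 ≡ 23² = 529 ≡ 7, 3^16 ≡ 7² = 49, 3^32 ≡ 49² = 2401 ≡ 23. Since 48 = 32 + 16, 3^48 ≡ 23·49: 23·49 = 1127 ≡ 25. So 3^48 ≡ 25 (mod 58).
f(7): Repeated squaring mod 58: 7^1 ≡ 7, 7^2 ≡ 7² = 49, 7^4 ≡ 49² = 2401 ≡ 23, 7^8 ≡ 23² = 529 ≡ 7, 7^16 ≡ 7² = 49, 7^32 ≡ 49² = 2401 ≡ 23. Since 48 = 32 + 16, 7^48 ≡ 23·49: 23·49 = 1127 ≡ 25. So 7^48 ≡ 25 (mod 58).
So f(3) = f(7) = 25 while 3 ≠ 7, so f is not injective, hence not bijective.
Since f is not bijective, we determine |image(f)|. Computing x^48 mod 58 for each x (by repeated squaring, reducing mod 58 at every step), the values f(0), f(1), …, f(57) are: 0, 1, 52, 25, 36, 23, 24, 25, 16, 45, 36, 49, 30, 49, 24, 53, 20, 1, 20, 7, 16, 45, 54, 53, 52, 7, 54, 23, 30, 29, 30, 23, 54, 7, 52, 53, 54, 45, 16, 7, 20, 1, 20, 53, 24, 49, 30, 49, 36, 45, 16, 25, 24, 23, 36, 25, 52, 1.
The distinct values are {0, 1, 7, 16, 20, 23, 24, 25, 29, 30, 36, 45, 49, 52, 53, 54}; there are 16 of them.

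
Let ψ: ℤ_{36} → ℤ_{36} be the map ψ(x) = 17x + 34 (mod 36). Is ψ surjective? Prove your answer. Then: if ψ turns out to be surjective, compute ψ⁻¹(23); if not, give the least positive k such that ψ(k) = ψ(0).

Since gcd(17, 36) = 1, 17 is invertible modulo 36. Euclid's algorithm: 36 = 2·17 + 2, 17 = 8·2 + 1; back-substituting gives 1 = 17·17 − 8·36, so 17⁻¹ ≡ 17 (mod 36).
Then y ↦ 17(y − 34) is a two-sided inverse to ψ, so every y ∈ ℤ_{36} has a preimage.
So ψ is surjective.
Since ψ is surjective, we find ψ⁻¹(23): we need 17x ≡ 23 − 34 ≡ 25 (mod 36). Using 17⁻¹ = 17: x ≡ 17·25 = 425 = 11·36 + 29, so x = 29.
Check: ψ(29) = 17·29 + 34 = 527 = 14·36 + 23 ≡ 23 (mod 36).

29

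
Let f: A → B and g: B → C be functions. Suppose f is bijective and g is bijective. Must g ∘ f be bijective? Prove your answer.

bijective

Injectivity: if g(f(a)) = g(f(b)) then f(a) = f(b) (g injective) so a = b (f injective).
Surjectivity: for c ∈ C pick b with g(b) = c, then a with f(a) = b; then (g ∘ f)(a) = c.
Hence g ∘ f is bijective.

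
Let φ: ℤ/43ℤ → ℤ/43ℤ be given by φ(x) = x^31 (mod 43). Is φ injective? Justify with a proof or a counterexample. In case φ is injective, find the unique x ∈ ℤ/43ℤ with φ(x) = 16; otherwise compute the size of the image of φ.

21

Since 43 is prime, the nonzero elements of ℤ/43ℤ form a cyclic group of order 42.
As gcd(31, 42) = 1, raising to the 31st power is a bijection on this group: if s^31 ≡ t^31 then (st^{−1})^31 = 1, and the only element of order dividing gcd(31, 42) = 1 is 1, so s = t.
With φ(0) = 0 this makes φ injective on all of ℤ/43ℤ, hence bijective (finite equal-size domain and codomain). In particular φ is injective.
Since φ is injective, we find the preimage of 16. The inverse of x ↦ x^31 on (ℤ/43ℤ)^× is x ↦ x^19, because 31·19 = 589 = 14·42 + 1 ≡ 1 (mod 42) and x^{42} = 1 for x ≠ 0 (Fermat). So φ⁻¹(16) = 16^19 mod 43.
Repeated squaring mod 43: 16^1 ≡ 16, 16^2 ≡ 16² = 256 ≡ 41, 16^4 ≡ 41² = 1681 ≡ 4, 16^8 ≡ 4² = 16, 16^16 ≡ 16² = 256 ≡ 41. Since 19 = 16 + 2 + 1, 16^19 ≡ 41·41·16: 41·41 = 1681 ≡ 4, then 4·16 = 64 ≡ 21. So 16^19 ≡ 21 (mod 43).
Hence φ⁻¹(16) = 21.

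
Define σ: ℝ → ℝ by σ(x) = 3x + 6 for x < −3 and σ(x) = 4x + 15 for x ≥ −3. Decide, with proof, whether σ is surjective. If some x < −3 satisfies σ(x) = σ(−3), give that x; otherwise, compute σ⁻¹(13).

Both pieces are strictly increasing (slopes 3 and 4), so each is injective on its own interval.
The left piece maps (−∞, −3) onto (−∞, −3); the right piece maps [−3, ∞) onto [3, ∞).
The union (−∞, −3) ∪ [3, ∞) omits the interval between −3 and 3; in particular −3 has no preimage. So σ is not surjective.
Because the two images are disjoint, no x < −3 has σ(x) = σ(−3), so we compute σ⁻¹(13): 13 lies in [3, ∞), so solve 4x + 15 = 13: x = (13 − 15)/4 = −1/2.

-1/2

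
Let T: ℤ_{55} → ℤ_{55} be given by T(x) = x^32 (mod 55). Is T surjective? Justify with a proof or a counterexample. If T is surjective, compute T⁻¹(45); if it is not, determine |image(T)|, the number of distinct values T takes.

12

T(4): Repeated squaring mod 55: 4^1 ≡ 4, 4^2 ≡ 4² = 16, 4^4 ≡ 16² = 256 ≡ 36, 4^8 ≡ 36² = 1296 ≡ 31, 4^16 ≡ 31² = 961 ≡ 26, 4^32 ≡ 26² = 676 ≡ 16. So 4^32 ≡ 16 (mod 55).
T(7): Repeated squaring mod 55: 7^1 ≡ 7, 7^2 ≡ 7² = 49, 7^4 ≡ 49² = 2401 ≡ 36, 7^8 ≡ 36² = 1296 ≡ 31, 7^16 ≡ 31² = 961 ≡ 26, 7^32 ≡ 26² = 676 ≡ 16. So 7^32 ≡ 16 (mod 55).
So T(4) = T(7) = 16 while 4 ≠ 7, therefore T is not injective.
A non-injective map from the 55-element set ℤ_{55} to itself takes at most 54 distinct values, so it cannot be surjective. Thus T is not surjective.
Since T is not surjective, we determine |image(T)|. Computing x^32 mod 55 for each x (by repeated squaring, reducing mod 55 at every step), the values T(0), T(1), …, T(54) are: 0, 1, 26, 31, 16, 25, 36, 16, 31, 26, 45, 11, 1, 26, 31, 5, 36, 36, 16, 31, 15, 1, 11, 1, 26, 20, 16, 36, 36, 16, 20, 26, 1, 11, 1, 15, 31, 16, 36, 36, 5, 31, 26, 1, 11, 45, 26, 31, 16, 36, 25, 16, 31, 26, 1.
The distinct values are {0, 1, 5, 11, 15, 16, 20, 25, 26, 31, 36, 45}; there are 12 of them.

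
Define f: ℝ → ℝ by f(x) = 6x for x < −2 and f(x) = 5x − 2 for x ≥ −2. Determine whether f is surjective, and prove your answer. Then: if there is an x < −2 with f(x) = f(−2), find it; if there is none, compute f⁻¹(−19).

-19/6

Both pieces are strictly increasing (slopes 6 and 5), so each is injective on its own interval.
The left piece maps (−∞, −2) onto (−∞, −12); the right piece maps [−2, ∞) onto [−12, ∞).
These images together cover ℝ, so f is surjective.
Because the two images are disjoint, no x < −2 has f(x) = f(−2), so we compute f⁻¹(−19): −19 lies in (−∞, −12), so solve 6x = −19: x = (−19 − 0)/6 = −19/6.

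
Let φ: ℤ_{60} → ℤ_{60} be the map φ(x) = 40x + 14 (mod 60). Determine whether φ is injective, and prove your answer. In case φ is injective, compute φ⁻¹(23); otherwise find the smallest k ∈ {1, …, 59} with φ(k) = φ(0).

3

Recall: φ is injective if φ(u) = φ(v) implies u = v.
We have gcd(40, 60) = 20 > 1. Taking u = 0 and v = 3: φ(0) = 14 and φ(3) = 40·3 + 14 = 134 ≡ 14 (mod 60).
So φ(0) = φ(3) while 0 ≠ 3, hence φ is not injective.
Since φ is not injective, we find the least positive k with φ(k) = φ(0): this means 40k ≡ 0 (mod 60), i.e. 60 ∣ 40k. Since gcd(40, 60) = 20, dividing through by 20 this holds exactly when 3 ∣ 2k, and as gcd(2, 3) = 1, exactly when 3 ∣ k.
The smallest positive such k is 3.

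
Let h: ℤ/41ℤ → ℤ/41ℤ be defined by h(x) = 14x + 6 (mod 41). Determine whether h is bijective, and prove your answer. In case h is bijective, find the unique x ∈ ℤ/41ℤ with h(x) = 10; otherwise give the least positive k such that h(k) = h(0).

If h(x_1) = h(x_2), then 14x_1 ≡ 14x_2 (mod 41). Because gcd(14, 41) = 1, we may cancel 14 to get x_1 ≡ x_2 (mod 41).
We now compute 14⁻¹ mod 41 explicitly. Euclid's algorithm: 41 = 2·14 + 13, 14 = 1·13 + 1; back-substituting gives 1 = 3·14 − 1·41, so 14⁻¹ ≡ 3 (mod 41).
Then y ↦ 3(y − 6) is a two-sided inverse to h, so every y ∈ ℤ/41ℤ has a preimage.
Therefore h is bijective.
Since h is bijective, we compute h⁻¹(10): solve 14x + 6 ≡ 10 (mod 41), i.e. 14x ≡ 4 (mod 41).
Multiplying by 14⁻¹ = 3 gives x ≡ 3·4 = 12 ≡ 12 (mod 41).
Check: h(12) = 14·12 + 6 = 174 = 4·41 + 10 ≡ 10 (mod 41).

12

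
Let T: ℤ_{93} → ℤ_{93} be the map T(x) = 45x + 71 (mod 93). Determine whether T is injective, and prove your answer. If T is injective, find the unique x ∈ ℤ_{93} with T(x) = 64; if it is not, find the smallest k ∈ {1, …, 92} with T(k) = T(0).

We have gcd(45, 93) = 3 > 1. Taking a = 0 and b = 31: T(0) = 71 and T(31) = 45·31 + 71 = 1466 ≡ 71 (mod 93).
So T(0) = T(31) while 0 ≠ 31, so T is not injective.
Since T is not injective, we find the least positive k with T(k) = T(0): this means 45k ≡ 0 (mod 93), i.e. 93 ∣ 45k. Since gcd(45, 93) = 3, dividing through by 3 this holds exactly when 31 ∣ 15k, and as gcd(15, 31) = 1, exactly when 31 ∣ k.
The smallest positive such k is 31.

31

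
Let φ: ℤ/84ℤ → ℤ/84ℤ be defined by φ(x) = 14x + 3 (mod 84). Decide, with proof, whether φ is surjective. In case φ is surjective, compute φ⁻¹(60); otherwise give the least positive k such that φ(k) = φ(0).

Recall: surjectivity means every element of the codomain has a preimage under φ.
Since gcd(14, 84) = 14, we have 14x ≡ 0 (mod 14) for all x, so φ(x) ≡ 3 (mod 14).
But 0 ≢ 3 (mod 14), so 0 ∈ ℤ/84ℤ has no preimage. Hence φ is not surjective.
Since φ is not surjective, we find the least positive k with φ(k) = φ(0): this means 14k ≡ 0 (mod 84), i.e. 84 ∣ 14k. Since gcd(14, 84) = 14, dividing through by 14 this holds exactly when 6 ∣ k.
The smallest positive such k is 6.

6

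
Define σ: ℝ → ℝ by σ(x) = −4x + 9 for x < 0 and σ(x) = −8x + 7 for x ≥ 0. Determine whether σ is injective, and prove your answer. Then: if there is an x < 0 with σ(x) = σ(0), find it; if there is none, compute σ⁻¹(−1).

1

Both pieces are strictly decreasing (slopes −4 and −8), so each is injective on its own interval.
The left piece maps (−∞, 0) onto (9, ∞); the right piece maps [0, ∞) onto (−∞, 7].
These images are disjoint, so no value is attained by both pieces. Thus σ is injective.
Because the two images are disjoint, no x < 0 has σ(x) = σ(0), so we compute σ⁻¹(−1): −1 lies in (−∞, 7], so solve −8x + 7 = −1: x = (−1 − 7)/(−8) = 1.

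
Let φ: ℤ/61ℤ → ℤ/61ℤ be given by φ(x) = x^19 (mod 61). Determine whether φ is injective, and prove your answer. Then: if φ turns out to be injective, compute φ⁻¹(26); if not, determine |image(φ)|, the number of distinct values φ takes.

Since 61 is prime, the nonzero elements of ℤ/61ℤ form a cyclic group of order 60.
As gcd(19, 60) = 1, raising to the 19th power is a bijection on this group: if x_1^19 ≡ x_2^19 then (x_1x_2^{−1})^19 = 1, and the only element of order dividing gcd(19, 60) = 1 is 1, so x_1 = x_2.
With φ(0) = 0 this makes φ injective on all of ℤ/61ℤ, hence bijective (finite equal-size domain and codomain). In particular φ is injective.
Since φ is injective, we find the preimage of 26. The inverse of x ↦ x^19 on (ℤ/61ℤ)^× is x ↦ x^19, because 19·19 = 361 = 6·60 + 1 ≡ 1 (mod 60) and x^{60} = 1 for x ≠ 0 (Fermat). So φ⁻¹(26) = 26^19 mod 61.
Repeated squaring mod 61: 26^1 ≡ 26, 26^2 ≡ 26² = 676 ≡ 5, 26^4 ≡ 5² = 25, 26^8 ≡ 25² = 625 ≡ 15, 26^16 ≡ 15² = 225 ≡ 42. Since 19 = 16 + 2 + 1, 26^19 ≡ 42·5·26: 42·5 = 210 ≡ 27, then 27·26 = 702 ≡ 31. So 26^19 ≡ 31 (mod 61).
Hence φ⁻¹(26) = 31.

31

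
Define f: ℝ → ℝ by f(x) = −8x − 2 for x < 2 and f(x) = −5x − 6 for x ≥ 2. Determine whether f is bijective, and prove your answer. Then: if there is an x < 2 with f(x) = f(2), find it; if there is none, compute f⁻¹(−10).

7/4

Both pieces are strictly decreasing (slopes −8 and −5), so each is injective on its own interval.
The left piece maps (−∞, 2) onto (−18, ∞); the right piece maps [2, ∞) onto (−∞, −16].
These images overlap. In particular f(2) = −16 (right piece), and solving −8x − 2 = −16 on the left piece gives x = 7/4 < 2.
So f(7/4) = f(2) with 7/4 ≠ 2, and f is not injective, hence not bijective. This x = 7/4 is the requested value below 2.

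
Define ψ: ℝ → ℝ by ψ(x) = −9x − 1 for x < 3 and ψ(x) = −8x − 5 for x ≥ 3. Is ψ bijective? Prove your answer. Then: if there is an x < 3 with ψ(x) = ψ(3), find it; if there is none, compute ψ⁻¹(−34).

29/8

Both pieces are strictly decreasing (slopes −9 and −8), so each is injective on its own interval.
The left piece maps (−∞, 3) onto (−28, ∞); the right piece maps [3, ∞) onto (−∞, −29].
The images leave a gap (−28 has no preimage), so ψ is not surjective, hence not bijective.
Because the two images are disjoint, no x < 3 has ψ(x) = ψ(3), so we compute ψ⁻¹(−34): −34 lies in (−∞, −29], so solve −8x − 5 = −34: x = (−34 + 5)/(−8) = 29/8.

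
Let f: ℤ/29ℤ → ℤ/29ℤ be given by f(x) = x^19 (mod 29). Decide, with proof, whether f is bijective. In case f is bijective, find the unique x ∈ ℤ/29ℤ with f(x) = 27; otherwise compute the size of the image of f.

21

Since 29 is prime, the nonzero elements of ℤ/29ℤ form a cyclic group of order 28.
As gcd(19, 28) = 1, raising to the 19th power is a bijection on this group: if s^19 ≡ t^19 then (st^{−1})^19 = 1, and the only element of order dividing gcd(19, 28) = 1 is 1, so s = t.
With f(0) = 0 this makes f injective on all of ℤ/29ℤ, hence bijective (finite equal-size domain and codomain). In particular f is bijective.
Since f is bijective, we find the preimage of 27. The inverse of x ↦ x^19 on (ℤ/29ℤ)^× is x ↦ x^3, because 19·3 = 57 = 2·28 + 1 ≡ 1 (mod 28) and x^{28} = 1 for x ≠ 0 (Fermat). So f⁻¹(27) = 27^3 mod 29.
Repeated squaring mod 29: 27^1 ≡ 27, 27^2 ≡ 27² = 729 ≡ 4. Since 3 = 2 + 1, 27^3 ≡ 4·27: 4·27 = 108 ≡ 21. So 27^3 ≡ 21 (mod 29).
Hence f⁻¹(27) = 21.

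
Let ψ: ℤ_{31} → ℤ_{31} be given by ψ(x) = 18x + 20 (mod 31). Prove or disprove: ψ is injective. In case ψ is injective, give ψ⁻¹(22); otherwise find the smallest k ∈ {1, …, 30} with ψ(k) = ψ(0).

7

Recall that ψ is injective if ψ(u) = ψ(v) implies u = v.
If ψ(u) = ψ(v), then 18u ≡ 18v (mod 31). Because gcd(18, 31) = 1, we may cancel 18 to get u ≡ v (mod 31).
Hence ψ is injective.
We now compute 18⁻¹ mod 31 explicitly. Euclid's algorithm: 31 = 1·18 + 13, 18 = 1·13 + 5, 13 = 2·5 + 3, 5 = 1·3 + 2, 3 = 1·2 + 1; back-substituting gives 1 = 19·18 − 11·31, so 18⁻¹ ≡ 19 (mod 31).
Since ψ is injective, we compute ψ⁻¹(22): solve 18x + 20 ≡ 22 (mod 31), i.e. 18x ≡ 2 (mod 31).
Multiplying by 18⁻¹ = 19 gives x ≡ 19·2 = 38 = 1·31 + 7 ≡ 7 (mod 31).
Check: ψ(7) = 18·7 + 20 = 146 = 4·31 + 22 ≡ 22 (mod 31).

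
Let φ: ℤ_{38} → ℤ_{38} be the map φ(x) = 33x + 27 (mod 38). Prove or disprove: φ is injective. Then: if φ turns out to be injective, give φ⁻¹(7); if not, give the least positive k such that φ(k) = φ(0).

Suppose φ(x_1) = φ(x_2) in ℤ_{38}. Then 33x_1 + 27 ≡ 33x_2 + 27 (mod 38), hence 33(x_1 − x_2) ≡ 0 (mod 38).
Since gcd(33, 38) = 1, 33 is invertible modulo 38, therefore x_1 − x_2 ≡ 0 (mod 38), i.e. x_1 = x_2.
Therefore φ is injective.
We now compute 33⁻¹ mod 38 explicitly. Euclid's algorithm: 38 = 1·33 + 5, 33 = 6·5 + 3, 5 = 1·3 + 2, 3 = 1·2 + 1; back-substituting gives 1 = 15·33 − 13·38, so 33⁻¹ ≡ 15 (mod 38).
Since φ is injective, we compute φ⁻¹(7): solve 33x + 27 ≡ 7 (mod 38), i.e. 33x ≡ 18 (mod 38).
Multiplying by 33⁻¹ = 15 gives x ≡ 15·18 = 270 = 7·38 + 4 ≡ 4 (mod 38).
Check: φ(4) = 33·4 + 27 = 159 = 4·38 + 7 ≡ 7 (mod 38).

4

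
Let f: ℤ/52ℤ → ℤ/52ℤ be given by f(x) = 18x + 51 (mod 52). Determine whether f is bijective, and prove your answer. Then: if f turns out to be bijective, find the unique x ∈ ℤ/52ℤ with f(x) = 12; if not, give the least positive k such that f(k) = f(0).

26

Recall that f is injective when f(s) = f(t) forces s = t.
We have gcd(18, 52) = 2 > 1. Taking s = 0 and t = 26: f(0) = 51 and f(26) = 18·26 + 51 = 519 ≡ 51 (mod 52).
So f(0) = f(26) while 0 ≠ 26, so f is not injective, hence not bijective.
Since f is not bijective, we find the least positive k with f(k) = f(0): this means 18k ≡ 0 (mod 52), i.e. 52 ∣ 18k. Since gcd(18, 52) = 2, dividing through by 2 this holds exactly when 26 ∣ 9k, and as gcd(9, 26) = 1, exactly when 26 ∣ k.
The smallest positive such k is 26.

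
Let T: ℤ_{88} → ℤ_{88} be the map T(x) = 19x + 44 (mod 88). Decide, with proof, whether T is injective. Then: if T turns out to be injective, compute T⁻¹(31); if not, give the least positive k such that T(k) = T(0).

Recall that T is injective if T(a) = T(b) implies a = b.
Suppose T(a) = T(b) in ℤ_{88}. Then 19a + 44 ≡ 19b + 44 (mod 88), therefore 19(a − b) ≡ 0 (mod 88).
Since gcd(19, 88) = 1, 19 is invertible modulo 88, hence a − b ≡ 0 (mod 88), i.e. a = b.
Hence T is injective.
We now compute 19⁻¹ mod 88 explicitly. Euclid's algorithm: 88 = 4·19 + 12, 19 = 1·12 + 7, 12 = 1·7 + 5, 7 = 1·5 + 2, 5 = 2·2 + 1; back-substituting gives 1 = 51·19 − 11·88, so 19⁻¹ ≡ 51 (mod 88).
Since T is injective, we find T⁻¹(31): we need 19x ≡ 31 − 44 ≡ 75 (mod 88). Using 19⁻¹ = 51: x ≡ 51·75 = 3825 = 43·88 + 41, so x = 41.
Check: T(41) = 19·41 + 44 = 823 = 9·88 + 31 ≡ 31 (mod 88).

41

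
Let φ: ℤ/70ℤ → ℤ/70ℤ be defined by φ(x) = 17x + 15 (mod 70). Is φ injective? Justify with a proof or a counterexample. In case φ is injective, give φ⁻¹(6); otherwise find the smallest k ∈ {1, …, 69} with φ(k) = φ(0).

If φ(x_1) = φ(x_2), then 17x_1 ≡ 17x_2 (mod 70). Because gcd(17, 70) = 1, we may cancel 17 to get x_1 ≡ x_2 (mod 70).
So φ is injective.
We now compute 17⁻¹ mod 70 explicitly. Euclid's algorithm: 70 = 4·17 + 2, 17 = 8·2 + 1; back-substituting gives 1 = 33·17 − 8·70, so 17⁻¹ ≡ 33 (mod 70).
Since φ is injective, we find φ⁻¹(6): we need 17x ≡ 6 − 15 ≡ 61 (mod 70). Using 17⁻¹ = 33: x ≡ 33·61 = 2013 = 28·70 + 53, so x = 53.
Check: φ(53) = 17·53 + 15 = 916 = 13·70 + 6 ≡ 6 (mod 70).

53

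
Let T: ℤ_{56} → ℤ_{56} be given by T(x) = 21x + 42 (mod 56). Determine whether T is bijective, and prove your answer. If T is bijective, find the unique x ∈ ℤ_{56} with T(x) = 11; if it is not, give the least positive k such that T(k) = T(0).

8

We have gcd(21, 56) = 7 > 1. Taking u = 0 and v = 8: T(0) = 42 and T(8) = 21·8 + 42 = 210 ≡ 42 (mod 56).
So T(0) = T(8) while 0 ≠ 8, thus T is not injective, hence not bijective.
Since T is not bijective, we find the least positive k with T(k) = T(0): this means 21k ≡ 0 (mod 56), i.e. 56 ∣ 21k. Since gcd(21, 56) = 7, dividing through by 7 this holds exactly when 8 ∣ 3k, and as gcd(3, 8) = 1, exactly when 8 ∣ k.
The smallest positive such k is 8.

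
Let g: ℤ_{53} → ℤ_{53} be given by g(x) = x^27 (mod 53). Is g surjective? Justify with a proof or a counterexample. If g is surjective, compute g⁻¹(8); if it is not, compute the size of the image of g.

Since 53 is prime, the nonzero elements of ℤ_{53} form a cyclic group of order 52.
As gcd(27, 52) = 1, raising to the 27th power is a bijection on this group: if s^27 ≡ t^27 then (st^{−1})^27 = 1, and the only element of order dividing gcd(27, 52) = 1 is 1, so s = t.
With g(0) = 0 this makes g injective on all of ℤ_{53}, hence bijective (finite equal-size domain and codomain). In particular g is surjective.
Since g is surjective, we find the preimage of 8. The inverse of x ↦ x^27 on (ℤ_{53})^× is x ↦ x^27, because 27·27 = 729 = 14·52 + 1 ≡ 1 (mod 52) and x^{52} = 1 for x ≠ 0 (Fermat). So g⁻¹(8) = 8^27 mod 53.
Repeated squaring mod 53: 8^1 ≡ 8, 8^2 ≡ 8² = 64 ≡ 11, 8^4 ≡ 11² = 121 ≡ 15, 8^8 ≡ 15² = 225 ≡ 13, 8^16 ≡ 13² = 169 ≡ 10. Since 27 = 16 + 8 + 2 + 1, 8^27 ≡ 10·13·11·8: 10·13 = 130 ≡ 24, then 24·11 = 264 ≡ 52, then 52·8 = 416 ≡ 45. So 8^27 ≡ 45 (mod 53).
Hence g⁻¹(8) = 45.

45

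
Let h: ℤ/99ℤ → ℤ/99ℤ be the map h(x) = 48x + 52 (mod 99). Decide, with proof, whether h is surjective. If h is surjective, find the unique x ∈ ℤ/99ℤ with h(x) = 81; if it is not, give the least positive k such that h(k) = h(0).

33

Since gcd(48, 99) = 3, we have 48x ≡ 0 (mod 3) for all x, so h(x) ≡ 1 (mod 3).
But 0 ≢ 1 (mod 3), so 0 ∈ ℤ/99ℤ has no preimage. Hence h is not surjective.
Since h is not surjective, we find the least positive k with h(k) = h(0): this means 48k ≡ 0 (mod 99), i.e. 99 ∣ 48k. Since gcd(48, 99) = 3, dividing through by 3 this holds exactly when 33 ∣ 16k, and as gcd(16, 33) = 1, exactly when 33 ∣ k.
The smallest positive such k is 33.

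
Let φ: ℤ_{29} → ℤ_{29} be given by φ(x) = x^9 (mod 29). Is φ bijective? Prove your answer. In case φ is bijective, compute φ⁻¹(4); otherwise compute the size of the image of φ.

Since 29 is prime, the nonzero elements of ℤ_{29} form a cyclic group of order 28.
As gcd(9, 28) = 1, raising to the 9th power is a bijection on this group: if u^9 ≡ v^9 then (uv^{−1})^9 = 1, and the only element of order dividing gcd(9, 28) = 1 is 1, so u = v.
With φ(0) = 0 this makes φ injective on all of ℤ_{29}, hence bijective (finite equal-size domain and codomain). In particular φ is bijective.
Since φ is bijective, we find the preimage of 4. The inverse of x ↦ x^9 on (ℤ_{29})^× is x ↦ x^25, because 9·25 = 225 = 8·28 + 1 ≡ 1 (mod 28) and x^{28} = 1 for x ≠ 0 (Fermat). So φ⁻¹(4) = 4^25 mod 29.
Repeated squaring mod 29: 4^1 ≡ 4, 4^2 ≡ 4² = 16, 4^4 ≡ 16² = 256 ≡ 24, 4^8 ≡ 24² = 576 ≡ 25, 4^16 ≡ 25² = 625 ≡ 16. Since 25 = 16 + 8 + 1, 4^25 ≡ 16·25·4: 16·25 = 400 ≡ 23, then 23·4 = 92 ≡ 5. So 4^25 ≡ 5 (mod 29).
Hence φ⁻¹(4) = 5.

5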